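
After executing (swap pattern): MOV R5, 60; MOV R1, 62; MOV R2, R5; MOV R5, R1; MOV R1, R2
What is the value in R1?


Register state trace (swap pattern):
  MOV R5, 60  → R5 = 60
  MOV R1, 62  → R1 = 62
  MOV R2, R5  → R2 = 60  (save R5)
  MOV R5, R1  → R5 = 62  (R5 gets R1's value)
  MOV R1, R2  → R1 = 60  (R1 gets saved value)
Final: R1 = 60

60


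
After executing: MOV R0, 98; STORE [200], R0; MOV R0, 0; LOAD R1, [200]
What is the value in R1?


Register and memory trace:
  MOV R0, 98  → R0 = 98
  STORE [200], R0  → mem[200] = 98
  MOV R0, 0  → R0 = 0
  LOAD R1, [200]  → R1 = mem[200] = 98
Final: R1 = 98

98


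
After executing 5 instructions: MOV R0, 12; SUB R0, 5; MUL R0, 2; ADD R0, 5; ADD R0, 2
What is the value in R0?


Register state trace:
  MOV R0, 12  → R0 = 12
  SUB R0, 5  → R0 = 12 - 5 = 7
  MUL R0, 2  → R0 = 7 * 2 = 14
  ADD R0, 5  → R0 = 14 + 5 = 19
  ADD R0, 2  → R0 = 19 + 2 = 21
Final: R0 = 21

21


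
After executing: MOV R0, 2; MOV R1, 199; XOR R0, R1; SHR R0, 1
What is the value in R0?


Register state trace:
  MOV R0, 2  → R0 = 2 (0b00000010)
  MOV R1, 199  → R1 = 199 (0b11000111)
  XOR R0, R1  → R0 = 2 XOR 199 = 197 (0b11000101)
  SHR R0, 1  → R0 = 197 >> 1 = 98
Final: R0 = 98

98


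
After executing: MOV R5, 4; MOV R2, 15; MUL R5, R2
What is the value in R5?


Register state trace:
  MOV R5, 4  → R5 = 4
  MOV R2, 15  → R2 = 15
  MUL R5, R2  → R5 = 4 * 15 = 60
Final: R5 = 60

60


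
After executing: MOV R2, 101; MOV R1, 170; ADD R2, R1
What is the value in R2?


Register state trace:
  MOV R2, 101  → R2 = 101
  MOV R1, 170  → R1 = 170
  ADD R2, R1  → R2 = 101 + 170 = 271
Final: R2 = 271

271


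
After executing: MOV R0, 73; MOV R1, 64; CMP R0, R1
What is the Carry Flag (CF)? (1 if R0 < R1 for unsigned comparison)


Register state trace:
  MOV R0, 73  → R0 = 73
  MOV R1, 64  → R1 = 64
  CMP R0, R1  → unsigned 73 - 64: no borrow
  73 >= 64, so CF = 0
CF = 0

0


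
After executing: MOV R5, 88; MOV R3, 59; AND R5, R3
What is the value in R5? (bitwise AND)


Register state trace:
  MOV R5, 88  → R5 = 88 (0b01011000)
  MOV R3, 59  → R3 = 59 (0b00111011)
  AND R5, R3  → R5 = 88 AND 59 = 24 (0b00011000)
Final: R5 = 24

24


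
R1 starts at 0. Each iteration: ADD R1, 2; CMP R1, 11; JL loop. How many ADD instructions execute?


Loop trace (R1 starts at 0, target 11, step 2):
  ADD #1: R1 = 0 + 2 = 2  → 2 < 11, loop
  ADD #2: R1 = 2 + 2 = 4  → 4 < 11, loop
  ADD #3: R1 = 4 + 2 = 6  → 6 < 11, loop
  ADD #4: R1 = 6 + 2 = 8  → 8 < 11, loop
  ADD #5: R1 = 8 + 2 = 10  → 10 < 11, loop
  ADD #6: R1 = 10 + 2 = 12  → 12 >= 11, exit
Total ADD instructions: 6

6


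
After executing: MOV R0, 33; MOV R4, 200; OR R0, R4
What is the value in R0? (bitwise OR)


Register state trace:
  MOV R0, 33  → R0 = 33 (0b00100001)
  MOV R4, 200  → R4 = 200 (0b11001000)
  OR R0, R4   → R0 = 33 OR 200 = 233 (0b11101001)
Final: R0 = 233

233


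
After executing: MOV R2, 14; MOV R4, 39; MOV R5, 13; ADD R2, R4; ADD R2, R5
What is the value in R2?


Register state trace:
  MOV R2, 14  → R2 = 14
  MOV R4, 39  → R4 = 39
  MOV R5, 13  → R5 = 13
  ADD R2, R4  → R2 = 14 + 39 = 53
  ADD R2, R5  → R2 = 53 + 13 = 66
Final: R2 = 66

66


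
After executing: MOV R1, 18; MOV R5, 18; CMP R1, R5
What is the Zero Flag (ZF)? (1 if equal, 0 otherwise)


Register state trace:
  MOV R1, 18  → R1 = 18
  MOV R5, 18  → R5 = 18
  CMP R1, R5  → computes 18 - 18 = 0
  Result is zero, so values are equal
ZF = 1

1


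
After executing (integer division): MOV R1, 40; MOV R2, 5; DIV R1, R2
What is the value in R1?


Register state trace:
  MOV R1, 40  → R1 = 40
  MOV R2, 5  → R2 = 5
  DIV R1, R2  → R1 = 40 // 5 = 8
Final: R1 = 8

8


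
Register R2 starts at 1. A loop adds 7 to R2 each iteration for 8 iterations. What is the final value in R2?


Starting value: R2 = 1
  Iter 1: R2 = 1 + 7 = 8
  Iter 2: R2 = 8 + 7 = 15
  Iter 3: R2 = 15 + 7 = 22
  Iter 4: R2 = 22 + 7 = 29
  Iter 5: R2 = 29 + 7 = 36
  Iter 6: R2 = 36 + 7 = 43
  Iter 7: R2 = 43 + 7 = 50
  Iter 8: R2 = 50 + 7 = 57
Final: R2 = 57

57


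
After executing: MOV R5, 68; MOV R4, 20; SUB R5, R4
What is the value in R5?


Register state trace:
  MOV R5, 68  → R5 = 68
  MOV R4, 20  → R4 = 20
  SUB R5, R4  → R5 = 68 - 20 = 48
Final: R5 = 48

48


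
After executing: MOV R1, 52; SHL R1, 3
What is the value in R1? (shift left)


Register state trace:
  MOV R1, 52  → R1 = 52
  SHL R1, 3  → R1 = 52 << 3 = 52 * 2^3 = 416
Final: R1 = 416

416


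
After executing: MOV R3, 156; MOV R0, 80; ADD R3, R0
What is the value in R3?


Register state trace:
  MOV R3, 156  → R3 = 156
  MOV R0, 80  → R0 = 80
  ADD R3, R0  → R3 = 156 + 80 = 236
Final: R3 = 236

236


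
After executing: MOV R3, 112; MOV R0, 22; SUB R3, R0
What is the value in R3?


Register state trace:
  MOV R3, 112  → R3 = 112
  MOV R0, 22  → R0 = 22
  SUB R3, R0  → R3 = 112 - 22 = 90
Final: R3 = 90

90


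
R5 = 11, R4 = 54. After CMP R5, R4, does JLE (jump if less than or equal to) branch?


Trace:
  R5 = 11, R4 = 54
  CMP R5, R4  → compares 11 vs 54
  JLE checks: is 11 less than or equal to 54?
  11 < 54, so condition is true
Branch taken: Yes

Yes


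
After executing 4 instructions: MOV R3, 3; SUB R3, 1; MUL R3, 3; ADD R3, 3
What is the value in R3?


Register state trace:
  MOV R3, 3  → R3 = 3
  SUB R3, 1  → R3 = 3 - 1 = 2
  MUL R3, 3  → R3 = 2 * 3 = 6
  ADD R3, 3  → R3 = 6 + 3 = 9
Final: R3 = 9

9


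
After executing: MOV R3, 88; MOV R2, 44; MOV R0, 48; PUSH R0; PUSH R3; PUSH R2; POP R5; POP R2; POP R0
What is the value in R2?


Stack trace (top is rightmost):
  MOV R3, 88  → R3 = 88
  MOV R2, 44  → R2 = 44
  MOV R0, 48  → R0 = 48
  PUSH R0  → stack: [48]
  PUSH R3  → stack: [48, 88]
  PUSH R2  → stack: [48, 88, 44]
  POP R5  → R5 = 44, stack: [48, 88]
  POP R2  → R2 = 88, stack: [48]
  POP R0  → R0 = 48, stack: []
Final: R2 = 88

88


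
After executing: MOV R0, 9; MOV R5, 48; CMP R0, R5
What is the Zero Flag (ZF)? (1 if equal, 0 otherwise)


Register state trace:
  MOV R0, 9  → R0 = 9
  MOV R5, 48  → R5 = 48
  CMP R0, R5  → computes 9 - 48 = -39
  Result is nonzero, so values are not equal
ZF = 0

0


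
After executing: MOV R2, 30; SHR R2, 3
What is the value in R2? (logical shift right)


Register state trace:
  MOV R2, 30  → R2 = 30
  SHR R2, 3  → R2 = 30 >> 3 = 30 // 2^3 = 3
Final: R2 = 3

3


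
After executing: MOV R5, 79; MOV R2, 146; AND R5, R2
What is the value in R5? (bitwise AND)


Register state trace:
  MOV R5, 79  → R5 = 79 (0b01001111)
  MOV R2, 146  → R2 = 146 (0b10010010)
  AND R5, R2  → R5 = 79 AND 146 = 2 (0b00000010)
Final: R5 = 2

2


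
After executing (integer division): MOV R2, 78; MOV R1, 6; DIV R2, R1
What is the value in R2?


Register state trace:
  MOV R2, 78  → R2 = 78
  MOV R1, 6  → R1 = 6
  DIV R2, R1  → R2 = 78 // 6 = 13
Final: R2 = 13

13


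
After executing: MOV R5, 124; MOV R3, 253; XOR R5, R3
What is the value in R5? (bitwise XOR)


Register state trace:
  MOV R5, 124  → R5 = 124 (0b01111100)
  MOV R3, 253  → R3 = 253 (0b11111101)
  XOR R5, R3  → R5 = 124 XOR 253 = 129 (0b10000001)
Final: R5 = 129

129


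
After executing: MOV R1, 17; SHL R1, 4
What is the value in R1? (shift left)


Register state trace:
  MOV R1, 17  → R1 = 17
  SHL R1, 4  → R1 = 17 << 4 = 17 * 2^4 = 272
Final: R1 = 272

272


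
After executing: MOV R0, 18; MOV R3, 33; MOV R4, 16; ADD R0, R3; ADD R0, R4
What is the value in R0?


Register state trace:
  MOV R0, 18  → R0 = 18
  MOV R3, 33  → R3 = 33
  MOV R4, 16  → R4 = 16
  ADD R0, R3  → R0 = 18 + 33 = 51
  ADD R0, R4  → R0 = 51 + 16 = 67
Final: R0 = 67

67


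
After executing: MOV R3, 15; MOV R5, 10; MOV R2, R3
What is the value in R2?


Register state trace:
  MOV R3, 15  → R3 = 15
  MOV R5, 10  → R5 = 10
  MOV R2, R3  → R2 = 15
Final: R2 = 15

15


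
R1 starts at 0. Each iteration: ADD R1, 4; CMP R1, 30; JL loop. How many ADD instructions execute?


Loop trace (R1 starts at 0, target 30, step 4):
  ADD #1: R1 = 0 + 4 = 4  → 4 < 30, loop
  ADD #2: R1 = 4 + 4 = 8  → 8 < 30, loop
  ADD #3: R1 = 8 + 4 = 12  → 12 < 30, loop
  ADD #4: R1 = 12 + 4 = 16  → 16 < 30, loop
  ADD #5: R1 = 16 + 4 = 20  → 20 < 30, loop
  ADD #6: R1 = 20 + 4 = 24  → 24 < 30, loop
  ADD #7: R1 = 24 + 4 = 28  → 28 < 30, loop
  ADD #8: R1 = 28 + 4 = 32  → 32 >= 30, exit
Total ADD instructions: 8

8


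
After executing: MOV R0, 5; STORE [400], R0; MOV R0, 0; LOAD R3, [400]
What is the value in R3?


Register and memory trace:
  MOV R0, 5  → R0 = 5
  STORE [400], R0  → mem[400] = 5
  MOV R0, 0  → R0 = 0
  LOAD R3, [400]  → R3 = mem[400] = 5
Final: R3 = 5

5


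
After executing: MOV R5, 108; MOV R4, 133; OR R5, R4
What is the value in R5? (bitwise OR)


Register state trace:
  MOV R5, 108  → R5 = 108 (0b01101100)
  MOV R4, 133  → R4 = 133 (0b10000101)
  OR R5, R4   → R5 = 108 OR 133 = 237 (0b11101101)
Final: R5 = 237

237


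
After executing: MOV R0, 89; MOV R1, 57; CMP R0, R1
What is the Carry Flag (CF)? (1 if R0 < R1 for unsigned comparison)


Register state trace:
  MOV R0, 89  → R0 = 89
  MOV R1, 57  → R1 = 57
  CMP R0, R1  → unsigned 89 - 57: no borrow
  89 >= 57, so CF = 0
CF = 0

0


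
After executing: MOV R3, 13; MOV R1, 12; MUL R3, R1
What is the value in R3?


Register state trace:
  MOV R3, 13  → R3 = 13
  MOV R1, 12  → R1 = 12
  MUL R3, R1  → R3 = 13 * 12 = 156
Final: R3 = 156

156


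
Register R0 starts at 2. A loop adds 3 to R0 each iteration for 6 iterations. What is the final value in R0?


Starting value: R0 = 2
  Iter 1: R0 = 2 + 3 = 5
  Iter 2: R0 = 5 + 3 = 8
  Iter 3: R0 = 8 + 3 = 11
  Iter 4: R0 = 11 + 3 = 14
  Iter 5: R0 = 14 + 3 = 17
  Iter 6: R0 = 17 + 3 = 20
Final: R0 = 20

20


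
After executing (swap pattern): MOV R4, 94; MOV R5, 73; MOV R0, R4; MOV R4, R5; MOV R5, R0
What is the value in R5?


Register state trace (swap pattern):
  MOV R4, 94  → R4 = 94
  MOV R5, 73  → R5 = 73
  MOV R0, R4  → R0 = 94  (save R4)
  MOV R4, R5  → R4 = 73  (R4 gets R5's value)
  MOV R5, R0  → R5 = 94  (R5 gets saved value)
Final: R5 = 94

94


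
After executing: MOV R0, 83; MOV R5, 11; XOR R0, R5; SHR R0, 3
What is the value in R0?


Register state trace:
  MOV R0, 83  → R0 = 83 (0b01010011)
  MOV R5, 11  → R5 = 11 (0b00001011)
  XOR R0, R5  → R0 = 83 XOR 11 = 88 (0b01011000)
  SHR R0, 3  → R0 = 88 >> 3 = 11
Final: R0 = 11

11


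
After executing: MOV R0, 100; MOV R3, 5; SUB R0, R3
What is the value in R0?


Register state trace:
  MOV R0, 100  → R0 = 100
  MOV R3, 5  → R3 = 5
  SUB R0, R3  → R0 = 100 - 5 = 95
Final: R0 = 95

95


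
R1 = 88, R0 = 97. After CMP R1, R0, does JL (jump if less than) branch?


Trace:
  R1 = 88, R0 = 97
  CMP R1, R0  → compares 88 vs 97
  JL checks: is 88 less than 97?
  88 < 97, so condition is true
Branch taken: Yes

Yes


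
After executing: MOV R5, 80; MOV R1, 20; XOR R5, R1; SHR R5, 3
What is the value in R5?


Register state trace:
  MOV R5, 80  → R5 = 80 (0b01010000)
  MOV R1, 20  → R1 = 20 (0b00010100)
  XOR R5, R1  → R5 = 80 XOR 20 = 68 (0b01000100)
  SHR R5, 3  → R5 = 68 >> 3 = 8
Final: R5 = 8

8


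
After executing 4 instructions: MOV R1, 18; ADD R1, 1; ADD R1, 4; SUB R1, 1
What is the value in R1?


Register state trace:
  MOV R1, 18  → R1 = 18
  ADD R1, 1  → R1 = 18 + 1 = 19
  ADD R1, 4  → R1 = 19 + 4 = 23
  SUB R1, 1  → R1 = 23 - 1 = 22
Final: R1 = 22

22


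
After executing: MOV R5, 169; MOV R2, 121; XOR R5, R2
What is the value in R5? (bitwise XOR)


Register state trace:
  MOV R5, 169  → R5 = 169 (0b10101001)
  MOV R2, 121  → R2 = 121 (0b01111001)
  XOR R5, R2  → R5 = 169 XOR 121 = 208 (0b11010000)
Final: R5 = 208

208


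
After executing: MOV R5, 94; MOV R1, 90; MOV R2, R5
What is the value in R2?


Register state trace:
  MOV R5, 94  → R5 = 94
  MOV R1, 90  → R1 = 90
  MOV R2, R5  → R2 = 94
Final: R2 = 94

94


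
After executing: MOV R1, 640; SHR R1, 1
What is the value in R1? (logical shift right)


Register state trace:
  MOV R1, 640  → R1 = 640
  SHR R1, 1  → R1 = 640 >> 1 = 640 // 2^1 = 320
Final: R1 = 320

320


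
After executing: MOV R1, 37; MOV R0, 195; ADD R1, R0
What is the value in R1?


Register state trace:
  MOV R1, 37  → R1 = 37
  MOV R0, 195  → R0 = 195
  ADD R1, R0  → R1 = 37 + 195 = 232
Final: R1 = 232

232


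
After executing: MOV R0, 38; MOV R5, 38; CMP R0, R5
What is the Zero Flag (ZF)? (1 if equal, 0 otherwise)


Register state trace:
  MOV R0, 38  → R0 = 38
  MOV R5, 38  → R5 = 38
  CMP R0, R5  → computes 38 - 38 = 0
  Result is zero, so values are equal
ZF = 1

1


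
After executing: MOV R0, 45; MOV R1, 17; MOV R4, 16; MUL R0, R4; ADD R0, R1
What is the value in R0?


Register state trace:
  MOV R0, 45  → R0 = 45
  MOV R1, 17  → R1 = 17
  MOV R4, 16  → R4 = 16
  MUL R0, R4  → R0 = 45 * 16 = 720
  ADD R0, R1  → R0 = 720 + 17 = 737
Final: R0 = 737

737


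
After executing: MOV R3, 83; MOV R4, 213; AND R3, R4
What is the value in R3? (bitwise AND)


Register state trace:
  MOV R3, 83  → R3 = 83 (0b01010011)
  MOV R4, 213  → R4 = 213 (0b11010101)
  AND R3, R4  → R3 = 83 AND 213 = 81 (0b01010001)
Final: R3 = 81

81


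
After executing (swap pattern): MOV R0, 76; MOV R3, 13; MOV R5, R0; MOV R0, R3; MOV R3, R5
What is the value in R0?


Register state trace (swap pattern):
  MOV R0, 76  → R0 = 76
  MOV R3, 13  → R3 = 13
  MOV R5, R0  → R5 = 76  (save R0)
  MOV R0, R3  → R0 = 13  (R0 gets R3's value)
  MOV R3, R5  → R3 = 76  (R3 gets saved value)
Final: R0 = 13

13


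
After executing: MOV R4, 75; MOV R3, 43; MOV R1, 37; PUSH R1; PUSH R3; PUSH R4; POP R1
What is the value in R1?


Stack trace (top is rightmost):
  MOV R4, 75  → R4 = 75
  MOV R3, 43  → R3 = 43
  MOV R1, 37  → R1 = 37
  PUSH R1  → stack: [37]
  PUSH R3  → stack: [37, 43]
  PUSH R4  → stack: [37, 43, 75]
  POP R1  → R1 = 75, stack: [37, 43]
Final: R1 = 75

75


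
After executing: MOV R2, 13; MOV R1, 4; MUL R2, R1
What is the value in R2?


Register state trace:
  MOV R2, 13  → R2 = 13
  MOV R1, 4  → R1 = 4
  MUL R2, R1  → R2 = 13 * 4 = 52
Final: R2 = 52

52


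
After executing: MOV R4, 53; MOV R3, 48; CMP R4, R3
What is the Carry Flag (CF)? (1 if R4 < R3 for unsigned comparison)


Register state trace:
  MOV R4, 53  → R4 = 53
  MOV R3, 48  → R3 = 48
  CMP R4, R3  → unsigned 53 - 48: no borrow
  53 >= 48, so CF = 0
CF = 0

0


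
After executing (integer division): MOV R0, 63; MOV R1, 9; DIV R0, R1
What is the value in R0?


Register state trace:
  MOV R0, 63  → R0 = 63
  MOV R1, 9  → R1 = 9
  DIV R0, R1  → R0 = 63 // 9 = 7
Final: R0 = 7

7


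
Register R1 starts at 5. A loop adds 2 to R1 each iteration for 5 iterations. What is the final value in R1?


Starting value: R1 = 5
  Iter 1: R1 = 5 + 2 = 7
  Iter 2: R1 = 7 + 2 = 9
  Iter 3: R1 = 9 + 2 = 11
  Iter 4: R1 = 11 + 2 = 13
  Iter 5: R1 = 13 + 2 = 15
Final: R1 = 15

15


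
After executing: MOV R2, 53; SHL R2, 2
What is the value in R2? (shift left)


Register state trace:
  MOV R2, 53  → R2 = 53
  SHL R2, 2  → R2 = 53 << 2 = 53 * 2^2 = 212
Final: R2 = 212

212


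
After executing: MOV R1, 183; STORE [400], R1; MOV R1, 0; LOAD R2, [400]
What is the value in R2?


Register and memory trace:
  MOV R1, 183  → R1 = 183
  STORE [400], R1  → mem[400] = 183
  MOV R1, 0  → R1 = 0
  LOAD R2, [400]  → R2 = mem[400] = 183
Final: R2 = 183

183


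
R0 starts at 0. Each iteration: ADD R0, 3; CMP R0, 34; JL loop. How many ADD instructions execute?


Loop trace (R0 starts at 0, target 34, step 3):
  ADD #1: R0 = 0 + 3 = 3  → 3 < 34, loop
  ADD #2: R0 = 3 + 3 = 6  → 6 < 34, loop
  ADD #3: R0 = 6 + 3 = 9  → 9 < 34, loop
  ADD #4: R0 = 9 + 3 = 12  → 12 < 34, loop
  ADD #5: R0 = 12 + 3 = 15  → 15 < 34, loop
  ADD #6: R0 = 15 + 3 = 18  → 18 < 34, loop
  ADD #7: R0 = 18 + 3 = 21  → 21 < 34, loop
  ADD #8: R0 = 21 + 3 = 24  → 24 < 34, loop
  ADD #9: R0 = 24 + 3 = 27  → 27 < 34, loop
  ADD #10: R0 = 27 + 3 = 30  → 30 < 34, loop
  ADD #11: R0 = 30 + 3 = 33  → 33 < 34, loop
  ADD #12: R0 = 33 + 3 = 36  → 36 >= 34, exit
Total ADD instructions: 12

12


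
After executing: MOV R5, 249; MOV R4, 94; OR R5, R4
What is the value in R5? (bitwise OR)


Register state trace:
  MOV R5, 249  → R5 = 249 (0b11111001)
  MOV R4, 94  → R4 = 94 (0b01011110)
  OR R5, R4   → R5 = 249 OR 94 = 255 (0b11111111)
Final: R5 = 255

255


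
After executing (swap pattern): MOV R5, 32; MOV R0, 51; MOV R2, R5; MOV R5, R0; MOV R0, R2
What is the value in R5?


Register state trace (swap pattern):
  MOV R5, 32  → R5 = 32
  MOV R0, 51  → R0 = 51
  MOV R2, R5  → R2 = 32  (save R5)
  MOV R5, R0  → R5 = 51  (R5 gets R0's value)
  MOV R0, R2  → R0 = 32  (R0 gets saved value)
Final: R5 = 51

51


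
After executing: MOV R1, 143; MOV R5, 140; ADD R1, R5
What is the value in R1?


Register state trace:
  MOV R1, 143  → R1 = 143
  MOV R5, 140  → R5 = 140
  ADD R1, R5  → R1 = 143 + 140 = 283
Final: R1 = 283

283


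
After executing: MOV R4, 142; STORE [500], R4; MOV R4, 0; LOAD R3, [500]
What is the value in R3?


Register and memory trace:
  MOV R4, 142  → R4 = 142
  STORE [500], R4  → mem[500] = 142
  MOV R4, 0  → R4 = 0
  LOAD R3, [500]  → R3 = mem[500] = 142
Final: R3 = 142

142


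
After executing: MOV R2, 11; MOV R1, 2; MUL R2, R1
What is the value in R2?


Register state trace:
  MOV R2, 11  → R2 = 11
  MOV R1, 2  → R1 = 2
  MUL R2, R1  → R2 = 11 * 2 = 22
Final: R2 = 22

22


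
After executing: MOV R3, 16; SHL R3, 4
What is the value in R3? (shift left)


Register state trace:
  MOV R3, 16  → R3 = 16
  SHL R3, 4  → R3 = 16 << 4 = 16 * 2^4 = 256
Final: R3 = 256

256


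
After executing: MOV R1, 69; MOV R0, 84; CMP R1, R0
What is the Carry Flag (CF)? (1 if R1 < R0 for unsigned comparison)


Register state trace:
  MOV R1, 69  → R1 = 69
  MOV R0, 84  → R0 = 84
  CMP R1, R0  → unsigned 69 - 84: borrow occurs
  69 < 84, so CF = 1
CF = 1

1


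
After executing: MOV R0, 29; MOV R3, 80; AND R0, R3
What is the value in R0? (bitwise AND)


Register state trace:
  MOV R0, 29  → R0 = 29 (0b00011101)
  MOV R3, 80  → R3 = 80 (0b01010000)
  AND R0, R3  → R0 = 29 AND 80 = 16 (0b00010000)
Final: R0 = 16

16


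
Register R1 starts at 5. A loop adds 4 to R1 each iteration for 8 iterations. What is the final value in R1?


Starting value: R1 = 5
  Iter 1: R1 = 5 + 4 = 9
  Iter 2: R1 = 9 + 4 = 13
  Iter 3: R1 = 13 + 4 = 17
  Iter 4: R1 = 17 + 4 = 21
  Iter 5: R1 = 21 + 4 = 25
  Iter 6: R1 = 25 + 4 = 29
  Iter 7: R1 = 29 + 4 = 33
  Iter 8: R1 = 33 + 4 = 37
Final: R1 = 37

37


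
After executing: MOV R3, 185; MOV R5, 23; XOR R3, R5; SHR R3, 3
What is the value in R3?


Register state trace:
  MOV R3, 185  → R3 = 185 (0b10111001)
  MOV R5, 23  → R5 = 23 (0b00010111)
  XOR R3, R5  → R3 = 185 XOR 23 = 174 (0b10101110)
  SHR R3, 3  → R3 = 174 >> 3 = 21
Final: R3 = 21

21


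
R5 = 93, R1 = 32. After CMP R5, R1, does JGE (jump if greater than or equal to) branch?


Trace:
  R5 = 93, R1 = 32
  CMP R5, R1  → compares 93 vs 32
  JGE checks: is 93 greater than or equal to 32?
  93 > 32, so condition is true
Branch taken: Yes

Yes


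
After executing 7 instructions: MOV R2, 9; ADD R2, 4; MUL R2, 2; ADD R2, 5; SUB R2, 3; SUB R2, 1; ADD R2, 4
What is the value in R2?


Register state trace:
  MOV R2, 9  → R2 = 9
  ADD R2, 4  → R2 = 9 + 4 = 13
  MUL R2, 2  → R2 = 13 * 2 = 26
  ADD R2, 5  → R2 = 26 + 5 = 31
  SUB R2, 3  → R2 = 31 - 3 = 28
  SUB R2, 1  → R2 = 28 - 1 = 27
  ADD R2, 4  → R2 = 27 + 4 = 31
Final: R2 = 31

31


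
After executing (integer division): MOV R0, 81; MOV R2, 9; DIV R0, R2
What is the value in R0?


Register state trace:
  MOV R0, 81  → R0 = 81
  MOV R2, 9  → R2 = 9
  DIV R0, R2  → R0 = 81 // 9 = 9
Final: R0 = 9

9


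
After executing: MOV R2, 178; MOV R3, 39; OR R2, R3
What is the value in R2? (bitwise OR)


Register state trace:
  MOV R2, 178  → R2 = 178 (0b10110010)
  MOV R3, 39  → R3 = 39 (0b00100111)
  OR R2, R3   → R2 = 178 OR 39 = 183 (0b10110111)
Final: R2 = 183

183


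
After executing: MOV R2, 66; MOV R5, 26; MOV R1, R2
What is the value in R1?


Register state trace:
  MOV R2, 66  → R2 = 66
  MOV R5, 26  → R5 = 26
  MOV R1, R2  → R1 = 66
Final: R1 = 66

66


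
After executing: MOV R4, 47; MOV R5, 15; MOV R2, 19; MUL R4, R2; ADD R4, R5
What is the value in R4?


Register state trace:
  MOV R4, 47  → R4 = 47
  MOV R5, 15  → R5 = 15
  MOV R2, 19  → R2 = 19
  MUL R4, R2  → R4 = 47 * 19 = 893
  ADD R4, R5  → R4 = 893 + 15 = 908
Final: R4 = 908

908


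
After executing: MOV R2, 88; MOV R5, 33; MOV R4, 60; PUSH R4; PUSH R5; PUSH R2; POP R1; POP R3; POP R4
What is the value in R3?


Stack trace (top is rightmost):
  MOV R2, 88  → R2 = 88
  MOV R5, 33  → R5 = 33
  MOV R4, 60  → R4 = 60
  PUSH R4  → stack: [60]
  PUSH R5  → stack: [60, 33]
  PUSH R2  → stack: [60, 33, 88]
  POP R1  → R1 = 88, stack: [60, 33]
  POP R3  → R3 = 33, stack: [60]
  POP R4  → R4 = 60, stack: []
Final: R3 = 33

33


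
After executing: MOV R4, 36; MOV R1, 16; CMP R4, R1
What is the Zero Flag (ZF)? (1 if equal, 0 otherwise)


Register state trace:
  MOV R4, 36  → R4 = 36
  MOV R1, 16  → R1 = 16
  CMP R4, R1  → computes 36 - 16 = 20
  Result is nonzero, so values are not equal
ZF = 0

0


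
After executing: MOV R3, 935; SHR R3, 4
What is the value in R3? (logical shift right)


Register state trace:
  MOV R3, 935  → R3 = 935
  SHR R3, 4  → R3 = 935 >> 4 = 935 // 2^4 = 58
Final: R3 = 58

58


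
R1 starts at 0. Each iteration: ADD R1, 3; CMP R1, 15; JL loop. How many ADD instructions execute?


Loop trace (R1 starts at 0, target 15, step 3):
  ADD #1: R1 = 0 + 3 = 3  → 3 < 15, loop
  ADD #2: R1 = 3 + 3 = 6  → 6 < 15, loop
  ADD #3: R1 = 6 + 3 = 9  → 9 < 15, loop
  ADD #4: R1 = 9 + 3 = 12  → 12 < 15, loop
  ADD #5: R1 = 12 + 3 = 15  → 15 >= 15, exit
Total ADD instructions: 5

5


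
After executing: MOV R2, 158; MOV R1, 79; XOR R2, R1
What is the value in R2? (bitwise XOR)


Register state trace:
  MOV R2, 158  → R2 = 158 (0b10011110)
  MOV R1, 79  → R1 = 79 (0b01001111)
  XOR R2, R1  → R2 = 158 XOR 79 = 209 (0b11010001)
Final: R2 = 209

209


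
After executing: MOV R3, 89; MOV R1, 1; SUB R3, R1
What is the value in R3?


Register state trace:
  MOV R3, 89  → R3 = 89
  MOV R1, 1  → R1 = 1
  SUB R3, R1  → R3 = 89 - 1 = 88
Final: R3 = 88

88


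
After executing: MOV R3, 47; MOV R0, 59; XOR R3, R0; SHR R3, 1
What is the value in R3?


Register state trace:
  MOV R3, 47  → R3 = 47 (0b00101111)
  MOV R0, 59  → R0 = 59 (0b00111011)
  XOR R3, R0  → R3 = 47 XOR 59 = 20 (0b00010100)
  SHR R3, 1  → R3 = 20 >> 1 = 10
Final: R3 = 10

10


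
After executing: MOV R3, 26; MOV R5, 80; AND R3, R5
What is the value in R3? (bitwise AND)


Register state trace:
  MOV R3, 26  → R3 = 26 (0b00011010)
  MOV R5, 80  → R5 = 80 (0b01010000)
  AND R3, R5  → R3 = 26 AND 80 = 16 (0b00010000)
Final: R3 = 16

16


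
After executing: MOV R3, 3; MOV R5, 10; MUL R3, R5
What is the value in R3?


Register state trace:
  MOV R3, 3  → R3 = 3
  MOV R5, 10  → R5 = 10
  MUL R3, R5  → R3 = 3 * 10 = 30
Final: R3 = 30

30


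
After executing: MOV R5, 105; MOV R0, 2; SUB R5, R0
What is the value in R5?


Register state trace:
  MOV R5, 105  → R5 = 105
  MOV R0, 2  → R0 = 2
  SUB R5, R0  → R5 = 105 - 2 = 103
Final: R5 = 103

103


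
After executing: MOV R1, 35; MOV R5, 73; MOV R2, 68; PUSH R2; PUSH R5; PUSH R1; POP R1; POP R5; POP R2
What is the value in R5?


Stack trace (top is rightmost):
  MOV R1, 35  → R1 = 35
  MOV R5, 73  → R5 = 73
  MOV R2, 68  → R2 = 68
  PUSH R2  → stack: [68]
  PUSH R5  → stack: [68, 73]
  PUSH R1  → stack: [68, 73, 35]
  POP R1  → R1 = 35, stack: [68, 73]
  POP R5  → R5 = 73, stack: [68]
  POP R2  → R2 = 68, stack: []
Final: R5 = 73

73


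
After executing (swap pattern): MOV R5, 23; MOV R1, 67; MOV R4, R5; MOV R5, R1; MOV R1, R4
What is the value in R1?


Register state trace (swap pattern):
  MOV R5, 23  → R5 = 23
  MOV R1, 67  → R1 = 67
  MOV R4, R5  → R4 = 23  (save R5)
  MOV R5, R1  → R5 = 67  (R5 gets R1's value)
  MOV R1, R4  → R1 = 23  (R1 gets saved value)
Final: R1 = 23

23


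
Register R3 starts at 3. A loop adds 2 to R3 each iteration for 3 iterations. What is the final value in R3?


Starting value: R3 = 3
  Iter 1: R3 = 3 + 2 = 5
  Iter 2: R3 = 5 + 2 = 7
  Iter 3: R3 = 7 + 2 = 9
Final: R3 = 9

9


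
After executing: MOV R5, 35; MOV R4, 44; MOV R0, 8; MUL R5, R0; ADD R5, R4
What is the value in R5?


Register state trace:
  MOV R5, 35  → R5 = 35
  MOV R4, 44  → R4 = 44
  MOV R0, 8  → R0 = 8
  MUL R5, R0  → R5 = 35 * 8 = 280
  ADD R5, R4  → R5 = 280 + 44 = 324
Final: R5 = 324

324


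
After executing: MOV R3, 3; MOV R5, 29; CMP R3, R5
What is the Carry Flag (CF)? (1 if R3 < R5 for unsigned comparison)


Register state trace:
  MOV R3, 3  → R3 = 3
  MOV R5, 29  → R5 = 29
  CMP R3, R5  → unsigned 3 - 29: borrow occurs
  3 < 29, so CF = 1
CF = 1

1


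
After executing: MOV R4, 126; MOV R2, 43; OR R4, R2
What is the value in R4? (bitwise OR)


Register state trace:
  MOV R4, 126  → R4 = 126 (0b01111110)
  MOV R2, 43  → R2 = 43 (0b00101011)
  OR R4, R2   → R4 = 126 OR 43 = 127 (0b01111111)
Final: R4 = 127

127


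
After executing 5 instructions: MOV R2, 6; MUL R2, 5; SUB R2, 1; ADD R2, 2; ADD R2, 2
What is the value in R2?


Register state trace:
  MOV R2, 6  → R2 = 6
  MUL R2, 5  → R2 = 6 * 5 = 30
  SUB R2, 1  → R2 = 30 - 1 = 29
  ADD R2, 2  → R2 = 29 + 2 = 31
  ADD R2, 2  → R2 = 31 + 2 = 33
Final: R2 = 33

33


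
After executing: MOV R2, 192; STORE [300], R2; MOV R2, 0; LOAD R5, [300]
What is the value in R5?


Register and memory trace:
  MOV R2, 192  → R2 = 192
  STORE [300], R2  → mem[300] = 192
  MOV R2, 0  → R2 = 0
  LOAD R5, [300]  → R5 = mem[300] = 192
Final: R5 = 192

192


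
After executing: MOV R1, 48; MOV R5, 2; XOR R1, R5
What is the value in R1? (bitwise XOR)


Register state trace:
  MOV R1, 48  → R1 = 48 (0b00110000)
  MOV R5, 2  → R5 = 2 (0b00000010)
  XOR R1, R5  → R1 = 48 XOR 2 = 50 (0b00110010)
Final: R1 = 50

50


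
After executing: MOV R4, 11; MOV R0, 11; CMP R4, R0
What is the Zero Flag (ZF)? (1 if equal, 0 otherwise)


Register state trace:
  MOV R4, 11  → R4 = 11
  MOV R0, 11  → R0 = 11
  CMP R4, R0  → computes 11 - 11 = 0
  Result is zero, so values are equal
ZF = 1

1


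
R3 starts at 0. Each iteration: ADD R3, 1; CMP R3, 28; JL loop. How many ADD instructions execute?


Loop trace (R3 starts at 0, target 28, step 1):
  ADD #1: R3 = 0 + 1 = 1  → 1 < 28, loop
  ADD #2: R3 = 1 + 1 = 2  → 2 < 28, loop
  ADD #3: R3 = 2 + 1 = 3  → 3 < 28, loop
  ADD #4: R3 = 3 + 1 = 4  → 4 < 28, loop
  ADD #5: R3 = 4 + 1 = 5  → 5 < 28, loop
  ADD #6: R3 = 5 + 1 = 6  → 6 < 28, loop
  ADD #7: R3 = 6 + 1 = 7  → 7 < 28, loop
  ADD #8: R3 = 7 + 1 = 8  → 8 < 28, loop
  ADD #9: R3 = 8 + 1 = 9  → 9 < 28, loop
  ADD #10: R3 = 9 + 1 = 10  → 10 < 28, loop
  ADD #11: R3 = 10 + 1 = 11  → 11 < 28, loop
  ADD #12: R3 = 11 + 1 = 12  → 12 < 28, loop
  ADD #13: R3 = 12 + 1 = 13  → 13 < 28, loop
  ADD #14: R3 = 13 + 1 = 14  → 14 < 28, loop
  ADD #15: R3 = 14 + 1 = 15  → 15 < 28, loop
  ADD #16: R3 = 15 + 1 = 16  → 16 < 28, loop
  ADD #17: R3 = 16 + 1 = 17  → 17 < 28, loop
  ADD #18: R3 = 17 + 1 = 18  → 18 < 28, loop
  ADD #19: R3 = 18 + 1 = 19  → 19 < 28, loop
  ADD #20: R3 = 19 + 1 = 20  → 20 < 28, loop
  ADD #21: R3 = 20 + 1 = 21  → 21 < 28, loop
  ADD #22: R3 = 21 + 1 = 22  → 22 < 28, loop
  ADD #23: R3 = 22 + 1 = 23  → 23 < 28, loop
  ADD #24: R3 = 23 + 1 = 24  → 24 < 28, loop
  ADD #25: R3 = 24 + 1 = 25  → 25 < 28, loop
  ADD #26: R3 = 25 + 1 = 26  → 26 < 28, loop
  ADD #27: R3 = 26 + 1 = 27  → 27 < 28, loop
  ADD #28: R3 = 27 + 1 = 28  → 28 >= 28, exit
Total ADD instructions: 28

28


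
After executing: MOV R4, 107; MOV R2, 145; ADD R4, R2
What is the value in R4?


Register state trace:
  MOV R4, 107  → R4 = 107
  MOV R2, 145  → R2 = 145
  ADD R4, R2  → R4 = 107 + 145 = 252
Final: R4 = 252

252


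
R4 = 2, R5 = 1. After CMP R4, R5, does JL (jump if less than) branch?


Trace:
  R4 = 2, R5 = 1
  CMP R4, R5  → compares 2 vs 1
  JL checks: is 2 less than 1?
  2 > 1, so condition is false
Branch taken: No

No


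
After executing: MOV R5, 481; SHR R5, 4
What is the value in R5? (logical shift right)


Register state trace:
  MOV R5, 481  → R5 = 481
  SHR R5, 4  → R5 = 481 >> 4 = 481 // 2^4 = 30
Final: R5 = 30

30


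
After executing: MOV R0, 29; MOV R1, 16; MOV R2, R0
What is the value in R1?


Register state trace:
  MOV R0, 29  → R0 = 29
  MOV R1, 16  → R1 = 16
  MOV R2, R0  → R2 = 29
Final: R1 = 16

16


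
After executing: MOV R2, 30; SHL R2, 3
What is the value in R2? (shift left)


Register state trace:
  MOV R2, 30  → R2 = 30
  SHL R2, 3  → R2 = 30 << 3 = 30 * 2^3 = 240
Final: R2 = 240

240


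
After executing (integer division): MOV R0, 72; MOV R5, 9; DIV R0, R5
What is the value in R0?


Register state trace:
  MOV R0, 72  → R0 = 72
  MOV R5, 9  → R5 = 9
  DIV R0, R5  → R0 = 72 // 9 = 8
Final: R0 = 8

8


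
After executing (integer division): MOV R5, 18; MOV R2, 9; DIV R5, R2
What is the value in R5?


Register state trace:
  MOV R5, 18  → R5 = 18
  MOV R2, 9  → R2 = 9
  DIV R5, R2  → R5 = 18 // 9 = 2
Final: R5 = 2

2


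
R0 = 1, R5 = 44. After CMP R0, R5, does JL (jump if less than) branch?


Trace:
  R0 = 1, R5 = 44
  CMP R0, R5  → compares 1 vs 44
  JL checks: is 1 less than 44?
  1 < 44, so condition is true
Branch taken: Yes

Yes


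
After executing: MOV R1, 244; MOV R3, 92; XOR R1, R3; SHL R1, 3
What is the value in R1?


Register state trace:
  MOV R1, 244  → R1 = 244 (0b11110100)
  MOV R3, 92  → R3 = 92 (0b01011100)
  XOR R1, R3  → R1 = 244 XOR 92 = 168 (0b10101000)
  SHL R1, 3  → R1 = 168 << 3 = 1344
Final: R1 = 1344

1344


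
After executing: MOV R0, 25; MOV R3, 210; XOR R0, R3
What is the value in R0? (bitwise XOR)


Register state trace:
  MOV R0, 25  → R0 = 25 (0b00011001)
  MOV R3, 210  → R3 = 210 (0b11010010)
  XOR R0, R3  → R0 = 25 XOR 210 = 203 (0b11001011)
Final: R0 = 203

203


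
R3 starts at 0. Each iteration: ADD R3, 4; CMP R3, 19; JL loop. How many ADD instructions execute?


Loop trace (R3 starts at 0, target 19, step 4):
  ADD #1: R3 = 0 + 4 = 4  → 4 < 19, loop
  ADD #2: R3 = 4 + 4 = 8  → 8 < 19, loop
  ADD #3: R3 = 8 + 4 = 12  → 12 < 19, loop
  ADD #4: R3 = 12 + 4 = 16  → 16 < 19, loop
  ADD #5: R3 = 16 + 4 = 20  → 20 >= 19, exit
Total ADD instructions: 5

5


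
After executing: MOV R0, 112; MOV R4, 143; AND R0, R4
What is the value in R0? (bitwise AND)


Register state trace:
  MOV R0, 112  → R0 = 112 (0b01110000)
  MOV R4, 143  → R4 = 143 (0b10001111)
  AND R0, R4  → R0 = 112 AND 143 = 0 (0b00000000)
Final: R0 = 0

0


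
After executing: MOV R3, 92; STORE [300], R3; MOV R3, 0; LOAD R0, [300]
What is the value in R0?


Register and memory trace:
  MOV R3, 92  → R3 = 92
  STORE [300], R3  → mem[300] = 92
  MOV R3, 0  → R3 = 0
  LOAD R0, [300]  → R0 = mem[300] = 92
Final: R0 = 92

92


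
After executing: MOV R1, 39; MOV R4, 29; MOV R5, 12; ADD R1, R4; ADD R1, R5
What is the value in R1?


Register state trace:
  MOV R1, 39  → R1 = 39
  MOV R4, 29  → R4 = 29
  MOV R5, 12  → R5 = 12
  ADD R1, R4  → R1 = 39 + 29 = 68
  ADD R1, R5  → R1 = 68 + 12 = 80
Final: R1 = 80

80


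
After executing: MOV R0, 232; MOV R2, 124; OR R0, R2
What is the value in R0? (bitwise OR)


Register state trace:
  MOV R0, 232  → R0 = 232 (0b11101000)
  MOV R2, 124  → R2 = 124 (0b01111100)
  OR R0, R2   → R0 = 232 OR 124 = 252 (0b11111100)
Final: R0 = 252

252


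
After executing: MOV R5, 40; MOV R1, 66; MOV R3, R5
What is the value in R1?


Register state trace:
  MOV R5, 40  → R5 = 40
  MOV R1, 66  → R1 = 66
  MOV R3, R5  → R3 = 40
Final: R1 = 66

66


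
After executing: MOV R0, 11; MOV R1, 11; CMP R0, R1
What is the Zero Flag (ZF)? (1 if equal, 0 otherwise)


Register state trace:
  MOV R0, 11  → R0 = 11
  MOV R1, 11  → R1 = 11
  CMP R0, R1  → computes 11 - 11 = 0
  Result is zero, so values are equal
ZF = 1

1


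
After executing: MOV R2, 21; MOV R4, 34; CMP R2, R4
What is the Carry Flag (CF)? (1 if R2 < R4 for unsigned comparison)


Register state trace:
  MOV R2, 21  → R2 = 21
  MOV R4, 34  → R4 = 34
  CMP R2, R4  → unsigned 21 - 34: borrow occurs
  21 < 34, so CF = 1
CF = 1

1


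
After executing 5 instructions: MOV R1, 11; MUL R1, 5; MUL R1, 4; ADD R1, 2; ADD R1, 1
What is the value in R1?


Register state trace:
  MOV R1, 11  → R1 = 11
  MUL R1, 5  → R1 = 11 * 5 = 55
  MUL R1, 4  → R1 = 55 * 4 = 220
  ADD R1, 2  → R1 = 220 + 2 = 222
  ADD R1, 1  → R1 = 222 + 1 = 223
Final: R1 = 223

223


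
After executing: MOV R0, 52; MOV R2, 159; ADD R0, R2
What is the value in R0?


Register state trace:
  MOV R0, 52  → R0 = 52
  MOV R2, 159  → R2 = 159
  ADD R0, R2  → R0 = 52 + 159 = 211
Final: R0 = 211

211


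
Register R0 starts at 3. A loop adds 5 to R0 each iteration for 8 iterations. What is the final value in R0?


Starting value: R0 = 3
  Iter 1: R0 = 3 + 5 = 8
  Iter 2: R0 = 8 + 5 = 13
  Iter 3: R0 = 13 + 5 = 18
  Iter 4: R0 = 18 + 5 = 23
  Iter 5: R0 = 23 + 5 = 28
  Iter 6: R0 = 28 + 5 = 33
  Iter 7: R0 = 33 + 5 = 38
  Iter 8: R0 = 38 + 5 = 43
Final: R0 = 43

43


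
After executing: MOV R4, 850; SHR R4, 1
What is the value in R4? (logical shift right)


Register state trace:
  MOV R4, 850  → R4 = 850
  SHR R4, 1  → R4 = 850 >> 1 = 850 // 2^1 = 425
Final: R4 = 425

425


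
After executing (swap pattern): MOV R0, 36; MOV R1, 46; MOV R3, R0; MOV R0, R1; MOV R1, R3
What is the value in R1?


Register state trace (swap pattern):
  MOV R0, 36  → R0 = 36
  MOV R1, 46  → R1 = 46
  MOV R3, R0  → R3 = 36  (save R0)
  MOV R0, R1  → R0 = 46  (R0 gets R1's value)
  MOV R1, R3  → R1 = 36  (R1 gets saved value)
Final: R1 = 36

36


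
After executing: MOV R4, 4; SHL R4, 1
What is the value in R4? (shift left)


Register state trace:
  MOV R4, 4  → R4 = 4
  SHL R4, 1  → R4 = 4 << 1 = 4 * 2^1 = 8
Final: R4 = 8

8


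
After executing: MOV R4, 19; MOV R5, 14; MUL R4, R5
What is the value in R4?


Register state trace:
  MOV R4, 19  → R4 = 19
  MOV R5, 14  → R5 = 14
  MUL R4, R5  → R4 = 19 * 14 = 266
Final: R4 = 266

266


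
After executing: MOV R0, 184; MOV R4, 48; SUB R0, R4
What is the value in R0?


Register state trace:
  MOV R0, 184  → R0 = 184
  MOV R4, 48  → R4 = 48
  SUB R0, R4  → R0 = 184 - 48 = 136
Final: R0 = 136

136


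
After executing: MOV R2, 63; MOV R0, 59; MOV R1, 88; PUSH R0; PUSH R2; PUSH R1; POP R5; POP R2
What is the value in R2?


Stack trace (top is rightmost):
  MOV R2, 63  → R2 = 63
  MOV R0, 59  → R0 = 59
  MOV R1, 88  → R1 = 88
  PUSH R0  → stack: [59]
  PUSH R2  → stack: [59, 63]
  PUSH R1  → stack: [59, 63, 88]
  POP R5  → R5 = 88, stack: [59, 63]
  POP R2  → R2 = 63, stack: [59]
Final: R2 = 63

63


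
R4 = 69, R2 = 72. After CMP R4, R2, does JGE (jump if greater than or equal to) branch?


Trace:
  R4 = 69, R2 = 72
  CMP R4, R2  → compares 69 vs 72
  JGE checks: is 69 greater than or equal to 72?
  69 < 72, so condition is false
Branch taken: No

No


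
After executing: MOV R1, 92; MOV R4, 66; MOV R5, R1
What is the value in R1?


Register state trace:
  MOV R1, 92  → R1 = 92
  MOV R4, 66  → R4 = 66
  MOV R5, R1  → R5 = 92
Final: R1 = 92

92


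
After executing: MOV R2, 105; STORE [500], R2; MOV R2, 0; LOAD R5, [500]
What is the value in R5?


Register and memory trace:
  MOV R2, 105  → R2 = 105
  STORE [500], R2  → mem[500] = 105
  MOV R2, 0  → R2 = 0
  LOAD R5, [500]  → R5 = mem[500] = 105
Final: R5 = 105

105


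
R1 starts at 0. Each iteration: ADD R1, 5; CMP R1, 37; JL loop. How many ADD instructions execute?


Loop trace (R1 starts at 0, target 37, step 5):
  ADD #1: R1 = 0 + 5 = 5  → 5 < 37, loop
  ADD #2: R1 = 5 + 5 = 10  → 10 < 37, loop
  ADD #3: R1 = 10 + 5 = 15  → 15 < 37, loop
  ADD #4: R1 = 15 + 5 = 20  → 20 < 37, loop
  ADD #5: R1 = 20 + 5 = 25  → 25 < 37, loop
  ADD #6: R1 = 25 + 5 = 30  → 30 < 37, loop
  ADD #7: R1 = 30 + 5 = 35  → 35 < 37, loop
  ADD #8: R1 = 35 + 5 = 40  → 40 >= 37, exit
Total ADD instructions: 8

8


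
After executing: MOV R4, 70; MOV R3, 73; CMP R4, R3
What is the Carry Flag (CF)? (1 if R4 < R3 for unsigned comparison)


Register state trace:
  MOV R4, 70  → R4 = 70
  MOV R3, 73  → R3 = 73
  CMP R4, R3  → unsigned 70 - 73: borrow occurs
  70 < 73, so CF = 1
CF = 1

1


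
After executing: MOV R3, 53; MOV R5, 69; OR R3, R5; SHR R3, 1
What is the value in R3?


Register state trace:
  MOV R3, 53  → R3 = 53 (0b00110101)
  MOV R5, 69  → R5 = 69 (0b01000101)
  OR R3, R5  → R3 = 53 OR 69 = 117 (0b01110101)
  SHR R3, 1  → R3 = 117 >> 1 = 58
Final: R3 = 58

58


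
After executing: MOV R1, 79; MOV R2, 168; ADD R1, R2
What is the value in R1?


Register state trace:
  MOV R1, 79  → R1 = 79
  MOV R2, 168  → R2 = 168
  ADD R1, R2  → R1 = 79 + 168 = 247
Final: R1 = 247

247


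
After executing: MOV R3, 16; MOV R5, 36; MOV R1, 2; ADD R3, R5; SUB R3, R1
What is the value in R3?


Register state trace:
  MOV R3, 16  → R3 = 16
  MOV R5, 36  → R5 = 36
  MOV R1, 2  → R1 = 2
  ADD R3, R5  → R3 = 16 + 36 = 52
  SUB R3, R1  → R3 = 52 - 2 = 50
Final: R3 = 50

50


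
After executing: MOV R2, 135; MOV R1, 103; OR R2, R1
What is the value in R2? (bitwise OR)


Register state trace:
  MOV R2, 135  → R2 = 135 (0b10000111)
  MOV R1, 103  → R1 = 103 (0b01100111)
  OR R2, R1   → R2 = 135 OR 103 = 231 (0b11100111)
Final: R2 = 231

231


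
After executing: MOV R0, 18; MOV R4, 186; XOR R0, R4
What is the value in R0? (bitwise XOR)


Register state trace:
  MOV R0, 18  → R0 = 18 (0b00010010)
  MOV R4, 186  → R4 = 186 (0b10111010)
  XOR R0, R4  → R0 = 18 XOR 186 = 168 (0b10101000)
Final: R0 = 168

168


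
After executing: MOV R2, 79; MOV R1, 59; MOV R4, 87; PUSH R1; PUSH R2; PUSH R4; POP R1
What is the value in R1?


Stack trace (top is rightmost):
  MOV R2, 79  → R2 = 79
  MOV R1, 59  → R1 = 59
  MOV R4, 87  → R4 = 87
  PUSH R1  → stack: [59]
  PUSH R2  → stack: [59, 79]
  PUSH R4  → stack: [59, 79, 87]
  POP R1  → R1 = 87, stack: [59, 79]
Final: R1 = 87

87


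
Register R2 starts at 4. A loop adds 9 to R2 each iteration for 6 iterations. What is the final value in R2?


Starting value: R2 = 4
  Iter 1: R2 = 4 + 9 = 13
  Iter 2: R2 = 13 + 9 = 22
  Iter 3: R2 = 22 + 9 = 31
  Iter 4: R2 = 31 + 9 = 40
  Iter 5: R2 = 40 + 9 = 49
  Iter 6: R2 = 49 + 9 = 58
Final: R2 = 58

58


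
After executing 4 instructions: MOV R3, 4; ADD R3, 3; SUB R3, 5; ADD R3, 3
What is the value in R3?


Register state trace:
  MOV R3, 4  → R3 = 4
  ADD R3, 3  → R3 = 4 + 3 = 7
  SUB R3, 5  → R3 = 7 - 5 = 2
  ADD R3, 3  → R3 = 2 + 3 = 5
Final: R3 = 5

5


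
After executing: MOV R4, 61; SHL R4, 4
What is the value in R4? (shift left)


Register state trace:
  MOV R4, 61  → R4 = 61
  SHL R4, 4  → R4 = 61 << 4 = 61 * 2^4 = 976
Final: R4 = 976

976
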